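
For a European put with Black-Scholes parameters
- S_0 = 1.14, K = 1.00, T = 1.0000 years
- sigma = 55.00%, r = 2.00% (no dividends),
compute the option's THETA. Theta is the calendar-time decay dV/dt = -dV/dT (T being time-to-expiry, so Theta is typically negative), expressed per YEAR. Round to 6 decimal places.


d1 = 0.5495968407; d2 = -0.0004031593
phi(d1) = 0.3430198791; exp(-qT) = 1.0000000000; exp(-rT) = 0.9801986733
Theta = -S*exp(-qT)*phi(d1)*sigma/(2*sqrt(T)) + r*K*exp(-rT)*N(-d2) - q*S*exp(-qT)*N(-d1)
N(-d1) = 0.2912979631; N(-d2) = 0.5001608373; sqrt(T) = 1.0000000000
Term 1 = -1.1400 * 1.0000000000 * 0.3430198791 * 0.5500 / (2 * 1.0000000000) = -0.1075367321
Term 2 = 0.0200 * 1.0000 * 0.9801986733 * 0.5001608373 = 0.0098051398
Term 3 = 0 (no dividend yield, q = 0)
Theta = -0.1075367321 + (0.0098051398) + (0.0000000000) = -0.097732

Answer: Theta = -0.097732


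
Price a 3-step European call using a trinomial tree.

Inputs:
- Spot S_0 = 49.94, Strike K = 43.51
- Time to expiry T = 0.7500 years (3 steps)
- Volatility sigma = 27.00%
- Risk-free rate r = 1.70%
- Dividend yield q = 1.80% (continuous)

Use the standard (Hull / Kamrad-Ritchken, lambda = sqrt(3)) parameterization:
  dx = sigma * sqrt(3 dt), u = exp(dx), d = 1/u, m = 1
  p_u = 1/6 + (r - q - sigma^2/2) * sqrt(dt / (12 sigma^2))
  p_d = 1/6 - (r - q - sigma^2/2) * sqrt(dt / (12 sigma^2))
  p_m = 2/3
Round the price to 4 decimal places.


Answer: Price = V(0,0) = 8.3058

Derivation:
dt = T/N = 0.250000; dx = sigma*sqrt(3*dt) = 0.233827
u = exp(dx) = 1.263426; d = 1/u = 0.791499
p_u = 0.146647, p_m = 0.666667, p_d = 0.186687
Discount per step: exp(-r*dt) = 0.995759
Stock lattice S(k, j) with j the centered position index:
  k=0: S(0,+0) = 49.9400
  k=1: S(1,-1) = 39.5275; S(1,+0) = 49.9400; S(1,+1) = 63.0955
  k=2: S(2,-2) = 31.2859; S(2,-1) = 39.5275; S(2,+0) = 49.9400; S(2,+1) = 63.0955; S(2,+2) = 79.7165
  k=3: S(3,-3) = 24.7628; S(3,-2) = 31.2859; S(3,-1) = 39.5275; S(3,+0) = 49.9400; S(3,+1) = 63.0955; S(3,+2) = 79.7165; S(3,+3) = 100.7158
Terminal payoffs V(N, j) = max(S_T - K, 0):
  V(3,-3) = 0.000000; V(3,-2) = 0.000000; V(3,-1) = 0.000000; V(3,+0) = 6.430000; V(3,+1) = 19.585481; V(3,+2) = 36.206453; V(3,+3) = 57.205817
Backward induction: V(k, j) = exp(-r*dt) * [p_u * V(k+1, j+1) + p_m * V(k+1, j) + p_d * V(k+1, j-1)]
  V(2,-2) = exp(-r*dt) * [p_u*0.000000 + p_m*0.000000 + p_d*0.000000] = 0.000000
  V(2,-1) = exp(-r*dt) * [p_u*6.430000 + p_m*0.000000 + p_d*0.000000] = 0.938938
  V(2,+0) = exp(-r*dt) * [p_u*19.585481 + p_m*6.430000 + p_d*0.000000] = 7.128449
  V(2,+1) = exp(-r*dt) * [p_u*36.206453 + p_m*19.585481 + p_d*6.430000] = 19.483950
  V(2,+2) = exp(-r*dt) * [p_u*57.205817 + p_m*36.206453 + p_d*19.585481] = 36.029569
  V(1,-1) = exp(-r*dt) * [p_u*7.128449 + p_m*0.938938 + p_d*0.000000] = 1.664233
  V(1,+0) = exp(-r*dt) * [p_u*19.483950 + p_m*7.128449 + p_d*0.938938] = 7.751824
  V(1,+1) = exp(-r*dt) * [p_u*36.029569 + p_m*19.483950 + p_d*7.128449] = 19.520559
  V(0,+0) = exp(-r*dt) * [p_u*19.520559 + p_m*7.751824 + p_d*1.664233] = 8.305820


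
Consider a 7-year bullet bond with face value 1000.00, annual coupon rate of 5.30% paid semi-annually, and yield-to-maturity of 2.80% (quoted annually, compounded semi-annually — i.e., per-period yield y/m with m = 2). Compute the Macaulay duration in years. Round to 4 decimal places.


Coupon per period c = face * coupon_rate / m = 26.500000
Periods per year m = 2; per-period yield y/m = 0.014000
Number of cashflows N = 14
Cashflows (t years, CF_t, discount factor 1/(1+y/m)^(m*t), PV):
  t = 0.5000: CF_t = 26.500000, DF = 0.986193, PV = 26.134122
  t = 1.0000: CF_t = 26.500000, DF = 0.972577, PV = 25.773296
  t = 1.5000: CF_t = 26.500000, DF = 0.959149, PV = 25.417452
  t = 2.0000: CF_t = 26.500000, DF = 0.945906, PV = 25.066521
  t = 2.5000: CF_t = 26.500000, DF = 0.932847, PV = 24.720434
  t = 3.0000: CF_t = 26.500000, DF = 0.919967, PV = 24.379127
  t = 3.5000: CF_t = 26.500000, DF = 0.907265, PV = 24.042531
  t = 4.0000: CF_t = 26.500000, DF = 0.894739, PV = 23.710583
  t = 4.5000: CF_t = 26.500000, DF = 0.882386, PV = 23.383218
  t = 5.0000: CF_t = 26.500000, DF = 0.870203, PV = 23.060373
  t = 5.5000: CF_t = 26.500000, DF = 0.858188, PV = 22.741985
  t = 6.0000: CF_t = 26.500000, DF = 0.846339, PV = 22.427993
  t = 6.5000: CF_t = 26.500000, DF = 0.834654, PV = 22.118336
  t = 7.0000: CF_t = 1026.500000, DF = 0.823130, PV = 844.943333
Price P = sum_t PV_t = 1157.919305
Macaulay numerator sum_t t * PV_t:
  t * PV_t at t = 0.5000: 13.067061
  t * PV_t at t = 1.0000: 25.773296
  t * PV_t at t = 1.5000: 38.126178
  t * PV_t at t = 2.0000: 50.133041
  t * PV_t at t = 2.5000: 61.801086
  t * PV_t at t = 3.0000: 73.137380
  t * PV_t at t = 3.5000: 84.148859
  t * PV_t at t = 4.0000: 94.842332
  t * PV_t at t = 4.5000: 105.224481
  t * PV_t at t = 5.0000: 115.301864
  t * PV_t at t = 5.5000: 125.080918
  t * PV_t at t = 6.0000: 134.567959
  t * PV_t at t = 6.5000: 143.769187
  t * PV_t at t = 7.0000: 5914.603334
Macaulay duration D = (sum_t t * PV_t) / P = 6979.576976 / 1157.919305 = 6.027689

Answer: Macaulay duration = 6.0277 years


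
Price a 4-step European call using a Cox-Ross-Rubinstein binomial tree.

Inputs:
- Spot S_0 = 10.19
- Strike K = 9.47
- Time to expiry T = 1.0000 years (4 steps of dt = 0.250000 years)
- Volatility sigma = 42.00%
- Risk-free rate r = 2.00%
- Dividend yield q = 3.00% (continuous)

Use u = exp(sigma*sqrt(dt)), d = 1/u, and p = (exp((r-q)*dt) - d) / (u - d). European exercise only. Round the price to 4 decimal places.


dt = T/N = 0.250000
u = exp(sigma*sqrt(dt)) = 1.233678; d = 1/u = 0.810584
p = (exp((r-q)*dt) - d) / (u - d) = 0.441791
Discount per step: exp(-r*dt) = 0.995012
Stock lattice S(k, i) with i counting down-moves:
  k=0: S(0,0) = 10.1900
  k=1: S(1,0) = 12.5712; S(1,1) = 8.2599
  k=2: S(2,0) = 15.5088; S(2,1) = 10.1900; S(2,2) = 6.6953
  k=3: S(3,0) = 19.1329; S(3,1) = 12.5712; S(3,2) = 8.2599; S(3,3) = 5.4271
  k=4: S(4,0) = 23.6038; S(4,1) = 15.5088; S(4,2) = 10.1900; S(4,3) = 6.6953; S(4,4) = 4.3991
Terminal payoffs V(N, i) = max(S_T - K, 0):
  V(4,0) = 14.133779; V(4,1) = 6.038788; V(4,2) = 0.720000; V(4,3) = 0.000000; V(4,4) = 0.000000
Backward induction: V(k, i) = exp(-r*dt) * [p * V(k+1, i) + (1-p) * V(k+1, i+1)].
  V(3,0) = exp(-r*dt) * [p*14.133779 + (1-p)*6.038788] = 9.567124
  V(3,1) = exp(-r*dt) * [p*6.038788 + (1-p)*0.720000] = 3.054480
  V(3,2) = exp(-r*dt) * [p*0.720000 + (1-p)*0.000000] = 0.316503
  V(3,3) = exp(-r*dt) * [p*0.000000 + (1-p)*0.000000] = 0.000000
  V(2,0) = exp(-r*dt) * [p*9.567124 + (1-p)*3.054480] = 5.902121
  V(2,1) = exp(-r*dt) * [p*3.054480 + (1-p)*0.316503] = 1.518504
  V(2,2) = exp(-r*dt) * [p*0.316503 + (1-p)*0.000000] = 0.139131
  V(1,0) = exp(-r*dt) * [p*5.902121 + (1-p)*1.518504] = 3.437912
  V(1,1) = exp(-r*dt) * [p*1.518504 + (1-p)*0.139131] = 0.744791
  V(0,0) = exp(-r*dt) * [p*3.437912 + (1-p)*0.744791] = 1.924938

Answer: Price = V(0,0) = 1.9249


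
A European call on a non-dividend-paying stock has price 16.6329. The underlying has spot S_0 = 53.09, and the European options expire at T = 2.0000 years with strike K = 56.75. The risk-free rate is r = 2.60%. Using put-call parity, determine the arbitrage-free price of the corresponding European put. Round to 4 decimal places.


Answer: Put price = 17.4173

Derivation:
Put-call parity: C - P = S_0 * exp(-qT) - K * exp(-rT).
S_0 * exp(-qT) = 53.0900 * 1.00000000 = 53.09000000
K * exp(-rT) = 56.7500 * 0.94932887 = 53.87441319
P = C - S*exp(-qT) + K*exp(-rT)
P = 16.6329 - 53.09000000 + 53.87441319 = 17.4173


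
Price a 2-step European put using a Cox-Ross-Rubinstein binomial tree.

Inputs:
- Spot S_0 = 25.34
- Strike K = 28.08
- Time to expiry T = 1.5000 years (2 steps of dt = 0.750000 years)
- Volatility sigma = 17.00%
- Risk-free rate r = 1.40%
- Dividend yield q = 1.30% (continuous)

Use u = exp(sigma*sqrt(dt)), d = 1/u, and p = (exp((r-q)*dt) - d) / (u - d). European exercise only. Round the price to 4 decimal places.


Answer: Price = V(0,0) = 3.9070

Derivation:
dt = T/N = 0.750000
u = exp(sigma*sqrt(dt)) = 1.158614; d = 1/u = 0.863100
p = (exp((r-q)*dt) - d) / (u - d) = 0.465799
Discount per step: exp(-r*dt) = 0.989555
Stock lattice S(k, i) with i counting down-moves:
  k=0: S(0,0) = 25.3400
  k=1: S(1,0) = 29.3593; S(1,1) = 21.8710
  k=2: S(2,0) = 34.0161; S(2,1) = 25.3400; S(2,2) = 18.8768
Terminal payoffs V(N, i) = max(K - S_T, 0):
  V(2,0) = 0.000000; V(2,1) = 2.740000; V(2,2) = 9.203164
Backward induction: V(k, i) = exp(-r*dt) * [p * V(k+1, i) + (1-p) * V(k+1, i+1)].
  V(1,0) = exp(-r*dt) * [p*0.000000 + (1-p)*2.740000] = 1.448422
  V(1,1) = exp(-r*dt) * [p*2.740000 + (1-p)*9.203164] = 6.127945
  V(0,0) = exp(-r*dt) * [p*1.448422 + (1-p)*6.127945] = 3.906988


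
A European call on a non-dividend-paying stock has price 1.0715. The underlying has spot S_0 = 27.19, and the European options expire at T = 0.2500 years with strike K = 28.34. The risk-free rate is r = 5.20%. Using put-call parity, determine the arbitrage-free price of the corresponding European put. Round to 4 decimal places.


Answer: Put price = 1.8555

Derivation:
Put-call parity: C - P = S_0 * exp(-qT) - K * exp(-rT).
S_0 * exp(-qT) = 27.1900 * 1.00000000 = 27.19000000
K * exp(-rT) = 28.3400 * 0.98708414 = 27.97396439
P = C - S*exp(-qT) + K*exp(-rT)
P = 1.0715 - 27.19000000 + 27.97396439 = 1.8555


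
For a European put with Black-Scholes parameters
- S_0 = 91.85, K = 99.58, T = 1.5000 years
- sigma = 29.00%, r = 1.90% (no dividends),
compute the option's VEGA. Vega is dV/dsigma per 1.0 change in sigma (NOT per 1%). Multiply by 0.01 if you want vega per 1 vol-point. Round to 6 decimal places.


Answer: Vega = 44.857511

Derivation:
d1 = 0.0303243183; d2 = -0.3248516944
phi(d1) = 0.3987588960; exp(-qT) = 1.0000000000; exp(-rT) = 0.9719022941
Vega = S * exp(-qT) * phi(d1) * sqrt(T) = 91.8500 * 1.0000000000 * 0.3987588960 * 1.2247448714 = 44.857511


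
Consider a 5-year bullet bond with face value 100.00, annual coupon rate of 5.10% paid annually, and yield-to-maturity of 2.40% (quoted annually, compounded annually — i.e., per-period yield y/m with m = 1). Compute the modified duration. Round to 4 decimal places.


Answer: Modified duration = 4.4608

Derivation:
Coupon per period c = face * coupon_rate / m = 5.100000
Periods per year m = 1; per-period yield y/m = 0.024000
Number of cashflows N = 5
Cashflows (t years, CF_t, discount factor 1/(1+y/m)^(m*t), PV):
  t = 1.0000: CF_t = 5.100000, DF = 0.976562, PV = 4.980469
  t = 2.0000: CF_t = 5.100000, DF = 0.953674, PV = 4.863739
  t = 3.0000: CF_t = 5.100000, DF = 0.931323, PV = 4.749745
  t = 4.0000: CF_t = 5.100000, DF = 0.909495, PV = 4.638423
  t = 5.0000: CF_t = 105.100000, DF = 0.888178, PV = 93.347552
Price P = sum_t PV_t = 112.579928
First compute Macaulay numerator sum_t t * PV_t:
  t * PV_t at t = 1.0000: 4.980469
  t * PV_t at t = 2.0000: 9.727478
  t * PV_t at t = 3.0000: 14.249235
  t * PV_t at t = 4.0000: 18.553692
  t * PV_t at t = 5.0000: 466.737760
Macaulay duration D = 514.248634 / 112.579928 = 4.567854
Modified duration = D / (1 + y/m) = 4.567854 / (1 + 0.024000) = 4.460795


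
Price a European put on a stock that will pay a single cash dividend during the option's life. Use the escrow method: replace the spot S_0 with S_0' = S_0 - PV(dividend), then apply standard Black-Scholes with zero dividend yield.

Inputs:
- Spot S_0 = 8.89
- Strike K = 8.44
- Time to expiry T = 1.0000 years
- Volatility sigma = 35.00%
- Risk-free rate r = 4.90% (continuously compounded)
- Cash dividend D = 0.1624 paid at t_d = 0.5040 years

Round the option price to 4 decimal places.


PV(D) = D * exp(-r * t_d) = 0.1624 * 0.97560645 = 0.15843849
S_0' = S_0 - PV(D) = 8.8900 - 0.15843849 = 8.73156151
d1 = (ln(S_0'/K) + (r + sigma^2/2)*T) / (sigma*sqrt(T)) = 0.41203404
d2 = d1 - sigma*sqrt(T) = 0.06203404
exp(-rT) = 0.95218113
N(-d1) = 0.34015724; N(-d2) = 0.47526786
P = K * exp(-rT) * N(-d2) - S_0' * N(-d1) = 8.4400 * 0.95218113 * 0.47526786 - 8.73156151 * 0.34015724 = 0.8493

Answer: Price = 0.8493


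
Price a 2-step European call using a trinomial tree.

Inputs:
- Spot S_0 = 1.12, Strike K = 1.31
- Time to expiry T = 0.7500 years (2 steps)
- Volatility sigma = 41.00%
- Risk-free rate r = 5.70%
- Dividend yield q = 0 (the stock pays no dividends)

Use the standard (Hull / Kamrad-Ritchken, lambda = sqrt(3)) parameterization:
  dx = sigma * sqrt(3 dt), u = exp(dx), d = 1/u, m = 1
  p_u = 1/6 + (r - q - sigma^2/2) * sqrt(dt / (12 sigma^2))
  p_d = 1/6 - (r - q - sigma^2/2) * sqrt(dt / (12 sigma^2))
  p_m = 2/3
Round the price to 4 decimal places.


Answer: Price = V(0,0) = 0.1146

Derivation:
dt = T/N = 0.375000; dx = sigma*sqrt(3*dt) = 0.434871
u = exp(dx) = 1.544763; d = 1/u = 0.647348
p_u = 0.155004, p_m = 0.666667, p_d = 0.178330
Discount per step: exp(-r*dt) = 0.978852
Stock lattice S(k, j) with j the centered position index:
  k=0: S(0,+0) = 1.1200
  k=1: S(1,-1) = 0.7250; S(1,+0) = 1.1200; S(1,+1) = 1.7301
  k=2: S(2,-2) = 0.4693; S(2,-1) = 0.7250; S(2,+0) = 1.1200; S(2,+1) = 1.7301; S(2,+2) = 2.6726
Terminal payoffs V(N, j) = max(S_T - K, 0):
  V(2,-2) = 0.000000; V(2,-1) = 0.000000; V(2,+0) = 0.000000; V(2,+1) = 0.420135; V(2,+2) = 1.362649
Backward induction: V(k, j) = exp(-r*dt) * [p_u * V(k+1, j+1) + p_m * V(k+1, j) + p_d * V(k+1, j-1)]
  V(1,-1) = exp(-r*dt) * [p_u*0.000000 + p_m*0.000000 + p_d*0.000000] = 0.000000
  V(1,+0) = exp(-r*dt) * [p_u*0.420135 + p_m*0.000000 + p_d*0.000000] = 0.063745
  V(1,+1) = exp(-r*dt) * [p_u*1.362649 + p_m*0.420135 + p_d*0.000000] = 0.480915
  V(0,+0) = exp(-r*dt) * [p_u*0.480915 + p_m*0.063745 + p_d*0.000000] = 0.114565


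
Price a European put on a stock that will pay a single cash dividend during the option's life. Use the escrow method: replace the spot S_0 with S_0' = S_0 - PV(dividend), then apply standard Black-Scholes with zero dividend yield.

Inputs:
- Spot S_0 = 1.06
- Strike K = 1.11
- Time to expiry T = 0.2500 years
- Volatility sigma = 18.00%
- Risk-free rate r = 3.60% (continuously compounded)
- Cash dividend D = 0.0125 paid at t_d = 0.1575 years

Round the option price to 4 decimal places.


PV(D) = D * exp(-r * t_d) = 0.0125 * 0.99434604 = 0.01242933
S_0' = S_0 - PV(D) = 1.0600 - 0.01242933 = 1.04757067
d1 = (ln(S_0'/K) + (r + sigma^2/2)*T) / (sigma*sqrt(T)) = -0.49817972
d2 = d1 - sigma*sqrt(T) = -0.58817972
exp(-rT) = 0.99104038
N(-d1) = 0.69082131; N(-d2) = 0.72179417
P = K * exp(-rT) * N(-d2) - S_0' * N(-d1) = 1.1100 * 0.99104038 * 0.72179417 - 1.04757067 * 0.69082131 = 0.0703

Answer: Price = 0.0703


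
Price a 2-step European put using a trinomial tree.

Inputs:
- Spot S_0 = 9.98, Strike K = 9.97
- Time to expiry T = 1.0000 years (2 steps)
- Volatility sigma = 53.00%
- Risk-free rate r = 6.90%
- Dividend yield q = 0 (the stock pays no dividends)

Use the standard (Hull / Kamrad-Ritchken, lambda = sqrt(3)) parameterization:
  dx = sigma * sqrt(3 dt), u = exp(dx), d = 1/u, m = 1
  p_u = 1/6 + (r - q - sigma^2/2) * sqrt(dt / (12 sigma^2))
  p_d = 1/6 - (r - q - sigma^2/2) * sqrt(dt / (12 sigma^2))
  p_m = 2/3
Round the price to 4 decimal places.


dt = T/N = 0.500000; dx = sigma*sqrt(3*dt) = 0.649115
u = exp(dx) = 1.913846; d = 1/u = 0.522508
p_u = 0.139148, p_m = 0.666667, p_d = 0.194185
Discount per step: exp(-r*dt) = 0.966088
Stock lattice S(k, j) with j the centered position index:
  k=0: S(0,+0) = 9.9800
  k=1: S(1,-1) = 5.2146; S(1,+0) = 9.9800; S(1,+1) = 19.1002
  k=2: S(2,-2) = 2.7247; S(2,-1) = 5.2146; S(2,+0) = 9.9800; S(2,+1) = 19.1002; S(2,+2) = 36.5548
Terminal payoffs V(N, j) = max(K - S_T, 0):
  V(2,-2) = 7.245313; V(2,-1) = 4.755369; V(2,+0) = 0.000000; V(2,+1) = 0.000000; V(2,+2) = 0.000000
Backward induction: V(k, j) = exp(-r*dt) * [p_u * V(k+1, j+1) + p_m * V(k+1, j) + p_d * V(k+1, j-1)]
  V(1,-1) = exp(-r*dt) * [p_u*0.000000 + p_m*4.755369 + p_d*7.245313] = 4.421957
  V(1,+0) = exp(-r*dt) * [p_u*0.000000 + p_m*0.000000 + p_d*4.755369] = 0.892106
  V(1,+1) = exp(-r*dt) * [p_u*0.000000 + p_m*0.000000 + p_d*0.000000] = 0.000000
  V(0,+0) = exp(-r*dt) * [p_u*0.000000 + p_m*0.892106 + p_d*4.421957] = 1.404127

Answer: Price = V(0,0) = 1.4041


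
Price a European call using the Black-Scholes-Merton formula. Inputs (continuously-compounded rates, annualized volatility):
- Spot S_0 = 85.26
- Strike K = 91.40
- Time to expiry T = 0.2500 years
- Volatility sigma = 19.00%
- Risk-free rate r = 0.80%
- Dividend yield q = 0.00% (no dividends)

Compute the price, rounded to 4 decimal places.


Answer: Price = 1.1742

Derivation:
d1 = (ln(S/K) + (r - q + 0.5*sigma^2) * T) / (sigma * sqrt(T)) = -0.66344807
d2 = d1 - sigma * sqrt(T) = -0.75844807
exp(-rT) = 0.99800200; exp(-qT) = 1.00000000
C = S_0 * exp(-qT) * N(d1) - K * exp(-rT) * N(d2)
N(d1) = 0.25352181; N(d2) = 0.22409139
C = 85.2600 * 1.00000000 * 0.25352181 - 91.4000 * 0.99800200 * 0.22409139 = 1.1742


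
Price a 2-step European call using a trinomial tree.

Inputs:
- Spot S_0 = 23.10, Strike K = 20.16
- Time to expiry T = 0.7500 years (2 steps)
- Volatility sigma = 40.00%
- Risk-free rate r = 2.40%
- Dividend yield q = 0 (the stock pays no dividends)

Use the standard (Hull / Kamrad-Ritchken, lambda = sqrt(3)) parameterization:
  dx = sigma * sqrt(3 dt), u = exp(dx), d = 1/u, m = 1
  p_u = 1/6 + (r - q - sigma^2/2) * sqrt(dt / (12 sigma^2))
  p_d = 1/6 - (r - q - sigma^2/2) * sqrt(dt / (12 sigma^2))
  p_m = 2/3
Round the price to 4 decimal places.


Answer: Price = V(0,0) = 4.9241

Derivation:
dt = T/N = 0.375000; dx = sigma*sqrt(3*dt) = 0.424264
u = exp(dx) = 1.528465; d = 1/u = 0.654251
p_u = 0.141918, p_m = 0.666667, p_d = 0.191415
Discount per step: exp(-r*dt) = 0.991040
Stock lattice S(k, j) with j the centered position index:
  k=0: S(0,+0) = 23.1000
  k=1: S(1,-1) = 15.1132; S(1,+0) = 23.1000; S(1,+1) = 35.3075
  k=2: S(2,-2) = 9.8878; S(2,-1) = 15.1132; S(2,+0) = 23.1000; S(2,+1) = 35.3075; S(2,+2) = 53.9664
Terminal payoffs V(N, j) = max(S_T - K, 0):
  V(2,-2) = 0.000000; V(2,-1) = 0.000000; V(2,+0) = 2.940000; V(2,+1) = 15.147545; V(2,+2) = 33.806353
Backward induction: V(k, j) = exp(-r*dt) * [p_u * V(k+1, j+1) + p_m * V(k+1, j) + p_d * V(k+1, j-1)]
  V(1,-1) = exp(-r*dt) * [p_u*2.940000 + p_m*0.000000 + p_d*0.000000] = 0.413500
  V(1,+0) = exp(-r*dt) * [p_u*15.147545 + p_m*2.940000 + p_d*0.000000] = 4.072887
  V(1,+1) = exp(-r*dt) * [p_u*33.806353 + p_m*15.147545 + p_d*2.940000] = 15.320347
  V(0,+0) = exp(-r*dt) * [p_u*15.320347 + p_m*4.072887 + p_d*0.413500] = 4.924123


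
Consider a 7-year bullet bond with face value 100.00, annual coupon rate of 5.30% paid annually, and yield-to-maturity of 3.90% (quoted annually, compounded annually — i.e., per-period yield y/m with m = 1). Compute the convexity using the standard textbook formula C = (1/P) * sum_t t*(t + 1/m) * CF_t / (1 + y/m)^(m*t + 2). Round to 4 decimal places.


Coupon per period c = face * coupon_rate / m = 5.300000
Periods per year m = 1; per-period yield y/m = 0.039000
Number of cashflows N = 7
Cashflows (t years, CF_t, discount factor 1/(1+y/m)^(m*t), PV):
  t = 1.0000: CF_t = 5.300000, DF = 0.962464, PV = 5.101059
  t = 2.0000: CF_t = 5.300000, DF = 0.926337, PV = 4.909585
  t = 3.0000: CF_t = 5.300000, DF = 0.891566, PV = 4.725298
  t = 4.0000: CF_t = 5.300000, DF = 0.858100, PV = 4.547929
  t = 5.0000: CF_t = 5.300000, DF = 0.825890, PV = 4.377218
  t = 6.0000: CF_t = 5.300000, DF = 0.794889, PV = 4.212914
  t = 7.0000: CF_t = 105.300000, DF = 0.765052, PV = 80.560015
Price P = sum_t PV_t = 108.434017
Convexity numerator sum_t t*(t + 1/m) * CF_t / (1+y/m)^(m*t + 2):
  t = 1.0000: term = 9.450597
  t = 2.0000: term = 27.287574
  t = 3.0000: term = 52.526611
  t = 4.0000: term = 84.258278
  t = 5.0000: term = 121.643327
  t = 6.0000: term = 163.908237
  t = 7.0000: term = 4179.039443
Convexity = (1/P) * sum = 4638.114067 / 108.434017 = 42.773607

Answer: Convexity = 42.7736


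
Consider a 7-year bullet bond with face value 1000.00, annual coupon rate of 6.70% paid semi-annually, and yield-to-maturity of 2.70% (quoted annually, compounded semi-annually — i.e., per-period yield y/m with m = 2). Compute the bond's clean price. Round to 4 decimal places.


Coupon per period c = face * coupon_rate / m = 33.500000
Periods per year m = 2; per-period yield y/m = 0.013500
Number of cashflows N = 14
Cashflows (t years, CF_t, discount factor 1/(1+y/m)^(m*t), PV):
  t = 0.5000: CF_t = 33.500000, DF = 0.986680, PV = 33.053774
  t = 1.0000: CF_t = 33.500000, DF = 0.973537, PV = 32.613492
  t = 1.5000: CF_t = 33.500000, DF = 0.960569, PV = 32.179074
  t = 2.0000: CF_t = 33.500000, DF = 0.947774, PV = 31.750443
  t = 2.5000: CF_t = 33.500000, DF = 0.935150, PV = 31.327522
  t = 3.0000: CF_t = 33.500000, DF = 0.922694, PV = 30.910234
  t = 3.5000: CF_t = 33.500000, DF = 0.910403, PV = 30.498504
  t = 4.0000: CF_t = 33.500000, DF = 0.898276, PV = 30.092258
  t = 4.5000: CF_t = 33.500000, DF = 0.886311, PV = 29.691424
  t = 5.0000: CF_t = 33.500000, DF = 0.874505, PV = 29.295929
  t = 5.5000: CF_t = 33.500000, DF = 0.862857, PV = 28.905702
  t = 6.0000: CF_t = 33.500000, DF = 0.851363, PV = 28.520673
  t = 6.5000: CF_t = 33.500000, DF = 0.840023, PV = 28.140773
  t = 7.0000: CF_t = 1033.500000, DF = 0.828834, PV = 856.599741
Price P = sum_t PV_t = 1253.579544

Answer: Price = 1253.5795


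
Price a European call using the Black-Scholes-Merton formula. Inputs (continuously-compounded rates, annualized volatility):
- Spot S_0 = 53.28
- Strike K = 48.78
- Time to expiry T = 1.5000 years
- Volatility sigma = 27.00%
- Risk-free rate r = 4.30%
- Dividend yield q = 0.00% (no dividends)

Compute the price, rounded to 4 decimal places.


Answer: Price = 10.9485

Derivation:
d1 = (ln(S/K) + (r - q + 0.5*sigma^2) * T) / (sigma * sqrt(T)) = 0.62723761
d2 = d1 - sigma * sqrt(T) = 0.29655650
exp(-rT) = 0.93753611; exp(-qT) = 1.00000000
C = S_0 * exp(-qT) * N(d1) - K * exp(-rT) * N(d2)
N(d1) = 0.73474825; N(d2) = 0.61659744
C = 53.2800 * 1.00000000 * 0.73474825 - 48.7800 * 0.93753611 * 0.61659744 = 10.9485


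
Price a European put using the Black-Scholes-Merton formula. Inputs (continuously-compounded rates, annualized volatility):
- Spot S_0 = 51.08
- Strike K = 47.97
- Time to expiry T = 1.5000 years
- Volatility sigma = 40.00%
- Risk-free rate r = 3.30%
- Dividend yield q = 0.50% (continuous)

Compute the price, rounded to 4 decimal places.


d1 = (ln(S/K) + (r - q + 0.5*sigma^2) * T) / (sigma * sqrt(T)) = 0.45890622
d2 = d1 - sigma * sqrt(T) = -0.03099173
exp(-rT) = 0.95170516; exp(-qT) = 0.99252805
P = K * exp(-rT) * N(-d2) - S_0 * exp(-qT) * N(-d1)
N(-d1) = 0.32315076; N(-d2) = 0.51236193
P = 47.9700 * 0.95170516 * 0.51236193 - 51.0800 * 0.99252805 * 0.32315076 = 7.0078

Answer: Price = 7.0078


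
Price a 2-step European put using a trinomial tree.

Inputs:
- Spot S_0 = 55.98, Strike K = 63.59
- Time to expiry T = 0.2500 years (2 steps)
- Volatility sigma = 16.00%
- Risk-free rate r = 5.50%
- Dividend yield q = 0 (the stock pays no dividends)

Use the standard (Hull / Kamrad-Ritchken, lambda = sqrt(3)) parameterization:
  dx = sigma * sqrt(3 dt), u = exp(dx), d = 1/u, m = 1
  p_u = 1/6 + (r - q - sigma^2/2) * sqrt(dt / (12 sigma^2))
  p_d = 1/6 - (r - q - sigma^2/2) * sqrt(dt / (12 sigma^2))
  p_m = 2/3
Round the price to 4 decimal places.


Answer: Price = V(0,0) = 6.9098

Derivation:
dt = T/N = 0.125000; dx = sigma*sqrt(3*dt) = 0.097980
u = exp(dx) = 1.102940; d = 1/u = 0.906667
p_u = 0.193586, p_m = 0.666667, p_d = 0.139748
Discount per step: exp(-r*dt) = 0.993149
Stock lattice S(k, j) with j the centered position index:
  k=0: S(0,+0) = 55.9800
  k=1: S(1,-1) = 50.7552; S(1,+0) = 55.9800; S(1,+1) = 61.7426
  k=2: S(2,-2) = 46.0181; S(2,-1) = 50.7552; S(2,+0) = 55.9800; S(2,+1) = 61.7426; S(2,+2) = 68.0984
Terminal payoffs V(N, j) = max(K - S_T, 0):
  V(2,-2) = 17.571877; V(2,-1) = 12.834758; V(2,+0) = 7.610000; V(2,+1) = 1.847403; V(2,+2) = 0.000000
Backward induction: V(k, j) = exp(-r*dt) * [p_u * V(k+1, j+1) + p_m * V(k+1, j) + p_d * V(k+1, j-1)]
  V(1,-1) = exp(-r*dt) * [p_u*7.610000 + p_m*12.834758 + p_d*17.571877] = 12.399780
  V(1,+0) = exp(-r*dt) * [p_u*1.847403 + p_m*7.610000 + p_d*12.834758] = 7.175094
  V(1,+1) = exp(-r*dt) * [p_u*0.000000 + p_m*1.847403 + p_d*7.610000] = 2.279358
  V(0,+0) = exp(-r*dt) * [p_u*2.279358 + p_m*7.175094 + p_d*12.399780] = 6.909820


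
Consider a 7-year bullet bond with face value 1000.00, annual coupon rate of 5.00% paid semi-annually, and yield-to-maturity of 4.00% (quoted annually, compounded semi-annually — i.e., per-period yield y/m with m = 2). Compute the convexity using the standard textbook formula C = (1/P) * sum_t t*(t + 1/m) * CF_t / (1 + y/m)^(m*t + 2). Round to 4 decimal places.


Coupon per period c = face * coupon_rate / m = 25.000000
Periods per year m = 2; per-period yield y/m = 0.020000
Number of cashflows N = 14
Cashflows (t years, CF_t, discount factor 1/(1+y/m)^(m*t), PV):
  t = 0.5000: CF_t = 25.000000, DF = 0.980392, PV = 24.509804
  t = 1.0000: CF_t = 25.000000, DF = 0.961169, PV = 24.029220
  t = 1.5000: CF_t = 25.000000, DF = 0.942322, PV = 23.558058
  t = 2.0000: CF_t = 25.000000, DF = 0.923845, PV = 23.096136
  t = 2.5000: CF_t = 25.000000, DF = 0.905731, PV = 22.643270
  t = 3.0000: CF_t = 25.000000, DF = 0.887971, PV = 22.199285
  t = 3.5000: CF_t = 25.000000, DF = 0.870560, PV = 21.764004
  t = 4.0000: CF_t = 25.000000, DF = 0.853490, PV = 21.337259
  t = 4.5000: CF_t = 25.000000, DF = 0.836755, PV = 20.918882
  t = 5.0000: CF_t = 25.000000, DF = 0.820348, PV = 20.508707
  t = 5.5000: CF_t = 25.000000, DF = 0.804263, PV = 20.106576
  t = 6.0000: CF_t = 25.000000, DF = 0.788493, PV = 19.712329
  t = 6.5000: CF_t = 25.000000, DF = 0.773033, PV = 19.325813
  t = 7.0000: CF_t = 1025.000000, DF = 0.757875, PV = 776.821900
Price P = sum_t PV_t = 1060.531244
Convexity numerator sum_t t*(t + 1/m) * CF_t / (1+y/m)^(m*t + 2):
  t = 0.5000: term = 11.779029
  t = 1.0000: term = 34.644203
  t = 1.5000: term = 67.929811
  t = 2.0000: term = 110.996423
  t = 2.5000: term = 163.230033
  t = 3.0000: term = 224.041222
  t = 3.5000: term = 292.864343
  t = 4.0000: term = 369.156735
  t = 4.5000: term = 452.397959
  t = 5.0000: term = 542.089058
  t = 5.5000: term = 637.751833
  t = 6.0000: term = 738.928149
  t = 6.5000: term = 845.179255
  t = 7.0000: term = 39199.490350
Convexity = (1/P) * sum = 43690.478406 / 1060.531244 = 41.196786

Answer: Convexity = 41.1968


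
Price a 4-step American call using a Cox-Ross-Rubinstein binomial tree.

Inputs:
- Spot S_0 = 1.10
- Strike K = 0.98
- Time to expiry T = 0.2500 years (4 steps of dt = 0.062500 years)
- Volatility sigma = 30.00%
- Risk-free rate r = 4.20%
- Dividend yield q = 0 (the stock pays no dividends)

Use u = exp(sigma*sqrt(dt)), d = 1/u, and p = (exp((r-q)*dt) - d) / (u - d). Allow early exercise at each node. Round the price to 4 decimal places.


dt = T/N = 0.062500
u = exp(sigma*sqrt(dt)) = 1.077884; d = 1/u = 0.927743
p = (exp((r-q)*dt) - d) / (u - d) = 0.498765
Discount per step: exp(-r*dt) = 0.997378
Stock lattice S(k, i) with i counting down-moves:
  k=0: S(0,0) = 1.1000
  k=1: S(1,0) = 1.1857; S(1,1) = 1.0205
  k=2: S(2,0) = 1.2780; S(2,1) = 1.1000; S(2,2) = 0.9468
  k=3: S(3,0) = 1.3776; S(3,1) = 1.1857; S(3,2) = 1.0205; S(3,3) = 0.8784
  k=4: S(4,0) = 1.4848; S(4,1) = 1.2780; S(4,2) = 1.1000; S(4,3) = 0.9468; S(4,4) = 0.8149
Terminal payoffs V(N, i) = max(S_T - K, 0):
  V(4,0) = 0.504845; V(4,1) = 0.298018; V(4,2) = 0.120000; V(4,3) = 0.000000; V(4,4) = 0.000000
Backward induction: V(k, i) = exp(-r*dt) * [p * V(k+1, i) + (1-p) * V(k+1, i+1)]; then take max(V_cont, immediate exercise) for American.
  V(3,0) = exp(-r*dt) * [p*0.504845 + (1-p)*0.298018] = 0.400124; exercise = 0.397555; V(3,0) = max -> 0.400124
  V(3,1) = exp(-r*dt) * [p*0.298018 + (1-p)*0.120000] = 0.208242; exercise = 0.205673; V(3,1) = max -> 0.208242
  V(3,2) = exp(-r*dt) * [p*0.120000 + (1-p)*0.000000] = 0.059695; exercise = 0.040518; V(3,2) = max -> 0.059695
  V(3,3) = exp(-r*dt) * [p*0.000000 + (1-p)*0.000000] = 0.000000; exercise = 0.000000; V(3,3) = max -> 0.000000
  V(2,0) = exp(-r*dt) * [p*0.400124 + (1-p)*0.208242] = 0.303149; exercise = 0.298018; V(2,0) = max -> 0.303149
  V(2,1) = exp(-r*dt) * [p*0.208242 + (1-p)*0.059695] = 0.133434; exercise = 0.120000; V(2,1) = max -> 0.133434
  V(2,2) = exp(-r*dt) * [p*0.059695 + (1-p)*0.000000] = 0.029696; exercise = 0.000000; V(2,2) = max -> 0.029696
  V(1,0) = exp(-r*dt) * [p*0.303149 + (1-p)*0.133434] = 0.217510; exercise = 0.205673; V(1,0) = max -> 0.217510
  V(1,1) = exp(-r*dt) * [p*0.133434 + (1-p)*0.029696] = 0.081223; exercise = 0.040518; V(1,1) = max -> 0.081223
  V(0,0) = exp(-r*dt) * [p*0.217510 + (1-p)*0.081223] = 0.148808; exercise = 0.120000; V(0,0) = max -> 0.148808

Answer: Price = V(0,0) = 0.1488


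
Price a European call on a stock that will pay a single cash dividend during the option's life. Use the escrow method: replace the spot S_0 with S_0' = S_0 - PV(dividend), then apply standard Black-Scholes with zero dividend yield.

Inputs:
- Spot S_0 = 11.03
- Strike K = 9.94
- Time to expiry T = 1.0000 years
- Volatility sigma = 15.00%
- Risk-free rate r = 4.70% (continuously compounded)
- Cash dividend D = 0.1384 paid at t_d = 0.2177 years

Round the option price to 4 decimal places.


Answer: Price = 1.5557

Derivation:
PV(D) = D * exp(-r * t_d) = 0.1384 * 0.98982027 = 0.13699113
S_0' = S_0 - PV(D) = 11.0300 - 0.13699113 = 10.89300887
d1 = (ln(S_0'/K) + (r + sigma^2/2)*T) / (sigma*sqrt(T)) = 0.99869450
d2 = d1 - sigma*sqrt(T) = 0.84869450
exp(-rT) = 0.95408740
N(d1) = 0.84102865; N(d2) = 0.80197435
C = S_0' * N(d1) - K * exp(-rT) * N(d2) = 10.89300887 * 0.84102865 - 9.9400 * 0.95408740 * 0.80197435 = 1.5557


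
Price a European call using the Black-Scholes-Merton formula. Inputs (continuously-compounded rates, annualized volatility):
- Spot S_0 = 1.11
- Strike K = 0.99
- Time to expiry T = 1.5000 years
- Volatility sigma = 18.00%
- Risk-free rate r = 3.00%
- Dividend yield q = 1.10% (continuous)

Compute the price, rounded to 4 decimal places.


Answer: Price = 0.1802

Derivation:
d1 = (ln(S/K) + (r - q + 0.5*sigma^2) * T) / (sigma * sqrt(T)) = 0.75848156
d2 = d1 - sigma * sqrt(T) = 0.53802748
exp(-rT) = 0.95599748; exp(-qT) = 0.98363538
C = S_0 * exp(-qT) * N(d1) - K * exp(-rT) * N(d2)
N(d1) = 0.77591862; N(d2) = 0.70472096
C = 1.1100 * 0.98363538 * 0.77591862 - 0.9900 * 0.95599748 * 0.70472096 = 0.1802


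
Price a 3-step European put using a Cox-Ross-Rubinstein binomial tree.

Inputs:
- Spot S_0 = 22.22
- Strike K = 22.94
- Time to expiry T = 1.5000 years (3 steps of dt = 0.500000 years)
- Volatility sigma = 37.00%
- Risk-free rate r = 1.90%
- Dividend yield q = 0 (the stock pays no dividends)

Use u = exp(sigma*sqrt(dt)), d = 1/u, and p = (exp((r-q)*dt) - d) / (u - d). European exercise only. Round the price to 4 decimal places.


Answer: Price = V(0,0) = 4.3428

Derivation:
dt = T/N = 0.500000
u = exp(sigma*sqrt(dt)) = 1.299045; d = 1/u = 0.769796
p = (exp((r-q)*dt) - d) / (u - d) = 0.452999
Discount per step: exp(-r*dt) = 0.990545
Stock lattice S(k, i) with i counting down-moves:
  k=0: S(0,0) = 22.2200
  k=1: S(1,0) = 28.8648; S(1,1) = 17.1049
  k=2: S(2,0) = 37.4967; S(2,1) = 22.2200; S(2,2) = 13.1673
  k=3: S(3,0) = 48.7099; S(3,1) = 28.8648; S(3,2) = 17.1049; S(3,3) = 10.1361
Terminal payoffs V(N, i) = max(K - S_T, 0):
  V(3,0) = 0.000000; V(3,1) = 0.000000; V(3,2) = 5.835129; V(3,3) = 12.803890
Backward induction: V(k, i) = exp(-r*dt) * [p * V(k+1, i) + (1-p) * V(k+1, i+1)].
  V(2,0) = exp(-r*dt) * [p*0.000000 + (1-p)*0.000000] = 0.000000
  V(2,1) = exp(-r*dt) * [p*0.000000 + (1-p)*5.835129] = 3.161645
  V(2,2) = exp(-r*dt) * [p*5.835129 + (1-p)*12.803890] = 9.555838
  V(1,0) = exp(-r*dt) * [p*0.000000 + (1-p)*3.161645] = 1.713072
  V(1,1) = exp(-r*dt) * [p*3.161645 + (1-p)*9.555838] = 6.596313
  V(0,0) = exp(-r*dt) * [p*1.713072 + (1-p)*6.596313] = 4.342759


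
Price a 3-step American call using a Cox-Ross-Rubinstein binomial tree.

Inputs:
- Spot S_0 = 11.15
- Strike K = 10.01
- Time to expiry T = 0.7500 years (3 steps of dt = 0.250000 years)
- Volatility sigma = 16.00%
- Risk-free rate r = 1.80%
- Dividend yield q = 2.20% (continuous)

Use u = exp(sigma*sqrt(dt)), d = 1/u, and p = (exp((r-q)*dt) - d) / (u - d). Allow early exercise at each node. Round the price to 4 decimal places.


Answer: Price = V(0,0) = 1.2939

Derivation:
dt = T/N = 0.250000
u = exp(sigma*sqrt(dt)) = 1.083287; d = 1/u = 0.923116
p = (exp((r-q)*dt) - d) / (u - d) = 0.473770
Discount per step: exp(-r*dt) = 0.995510
Stock lattice S(k, i) with i counting down-moves:
  k=0: S(0,0) = 11.1500
  k=1: S(1,0) = 12.0787; S(1,1) = 10.2927
  k=2: S(2,0) = 13.0846; S(2,1) = 11.1500; S(2,2) = 9.5014
  k=3: S(3,0) = 14.1744; S(3,1) = 12.0787; S(3,2) = 10.2927; S(3,3) = 8.7709
Terminal payoffs V(N, i) = max(S_T - K, 0):
  V(3,0) = 4.164428; V(3,1) = 2.068651; V(3,2) = 0.282747; V(3,3) = 0.000000
Backward induction: V(k, i) = exp(-r*dt) * [p * V(k+1, i) + (1-p) * V(k+1, i+1)]; then take max(V_cont, immediate exercise) for American.
  V(2,0) = exp(-r*dt) * [p*4.164428 + (1-p)*2.068651] = 3.047822; exercise = 3.074646; V(2,0) = max -> 3.074646
  V(2,1) = exp(-r*dt) * [p*2.068651 + (1-p)*0.282747] = 1.123787; exercise = 1.140000; V(2,1) = max -> 1.140000
  V(2,2) = exp(-r*dt) * [p*0.282747 + (1-p)*0.000000] = 0.133356; exercise = 0.000000; V(2,2) = max -> 0.133356
  V(1,0) = exp(-r*dt) * [p*3.074646 + (1-p)*1.140000] = 2.047344; exercise = 2.068651; V(1,0) = max -> 2.068651
  V(1,1) = exp(-r*dt) * [p*1.140000 + (1-p)*0.133356] = 0.607534; exercise = 0.282747; V(1,1) = max -> 0.607534
  V(0,0) = exp(-r*dt) * [p*2.068651 + (1-p)*0.607534] = 1.293932; exercise = 1.140000; V(0,0) = max -> 1.293932


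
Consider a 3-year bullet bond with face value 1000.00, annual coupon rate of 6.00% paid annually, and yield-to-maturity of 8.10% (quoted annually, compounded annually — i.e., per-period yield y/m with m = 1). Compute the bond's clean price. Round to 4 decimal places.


Coupon per period c = face * coupon_rate / m = 60.000000
Periods per year m = 1; per-period yield y/m = 0.081000
Number of cashflows N = 3
Cashflows (t years, CF_t, discount factor 1/(1+y/m)^(m*t), PV):
  t = 1.0000: CF_t = 60.000000, DF = 0.925069, PV = 55.504163
  t = 2.0000: CF_t = 60.000000, DF = 0.855753, PV = 51.345201
  t = 3.0000: CF_t = 1060.000000, DF = 0.791631, PV = 839.129102
Price P = sum_t PV_t = 945.978467

Answer: Price = 945.9785


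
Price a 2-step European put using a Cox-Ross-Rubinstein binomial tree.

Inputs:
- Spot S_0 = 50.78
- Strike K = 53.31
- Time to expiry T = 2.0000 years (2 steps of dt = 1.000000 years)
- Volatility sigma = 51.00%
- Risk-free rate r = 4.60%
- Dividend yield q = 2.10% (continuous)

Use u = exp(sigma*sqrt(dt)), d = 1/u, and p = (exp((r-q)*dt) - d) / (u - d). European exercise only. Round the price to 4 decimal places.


dt = T/N = 1.000000
u = exp(sigma*sqrt(dt)) = 1.665291; d = 1/u = 0.600496
p = (exp((r-q)*dt) - d) / (u - d) = 0.398968
Discount per step: exp(-r*dt) = 0.955042
Stock lattice S(k, i) with i counting down-moves:
  k=0: S(0,0) = 50.7800
  k=1: S(1,0) = 84.5635; S(1,1) = 30.4932
  k=2: S(2,0) = 140.8228; S(2,1) = 50.7800; S(2,2) = 18.3110
Terminal payoffs V(N, i) = max(K - S_T, 0):
  V(2,0) = 0.000000; V(2,1) = 2.530000; V(2,2) = 34.998989
Backward induction: V(k, i) = exp(-r*dt) * [p * V(k+1, i) + (1-p) * V(k+1, i+1)].
  V(1,0) = exp(-r*dt) * [p*0.000000 + (1-p)*2.530000] = 1.452247
  V(1,1) = exp(-r*dt) * [p*2.530000 + (1-p)*34.998989] = 21.053801
  V(0,0) = exp(-r*dt) * [p*1.452247 + (1-p)*21.053801] = 12.638457

Answer: Price = V(0,0) = 12.6385


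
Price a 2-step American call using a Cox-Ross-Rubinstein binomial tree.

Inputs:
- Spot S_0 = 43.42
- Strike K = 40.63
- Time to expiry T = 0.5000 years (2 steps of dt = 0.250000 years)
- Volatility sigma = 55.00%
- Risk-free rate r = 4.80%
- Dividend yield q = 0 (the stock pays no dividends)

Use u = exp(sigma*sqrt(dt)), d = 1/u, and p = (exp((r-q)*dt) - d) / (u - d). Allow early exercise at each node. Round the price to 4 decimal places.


Answer: Price = V(0,0) = 8.2984

Derivation:
dt = T/N = 0.250000
u = exp(sigma*sqrt(dt)) = 1.316531; d = 1/u = 0.759572
p = (exp((r-q)*dt) - d) / (u - d) = 0.453355
Discount per step: exp(-r*dt) = 0.988072
Stock lattice S(k, i) with i counting down-moves:
  k=0: S(0,0) = 43.4200
  k=1: S(1,0) = 57.1638; S(1,1) = 32.9806
  k=2: S(2,0) = 75.2578; S(2,1) = 43.4200; S(2,2) = 25.0512
Terminal payoffs V(N, i) = max(S_T - K, 0):
  V(2,0) = 34.627846; V(2,1) = 2.790000; V(2,2) = 0.000000
Backward induction: V(k, i) = exp(-r*dt) * [p * V(k+1, i) + (1-p) * V(k+1, i+1)]; then take max(V_cont, immediate exercise) for American.
  V(1,0) = exp(-r*dt) * [p*34.627846 + (1-p)*2.790000] = 17.018408; exercise = 16.533762; V(1,0) = max -> 17.018408
  V(1,1) = exp(-r*dt) * [p*2.790000 + (1-p)*0.000000] = 1.249774; exercise = 0.000000; V(1,1) = max -> 1.249774
  V(0,0) = exp(-r*dt) * [p*17.018408 + (1-p)*1.249774] = 8.298389; exercise = 2.790000; V(0,0) = max -> 8.298389


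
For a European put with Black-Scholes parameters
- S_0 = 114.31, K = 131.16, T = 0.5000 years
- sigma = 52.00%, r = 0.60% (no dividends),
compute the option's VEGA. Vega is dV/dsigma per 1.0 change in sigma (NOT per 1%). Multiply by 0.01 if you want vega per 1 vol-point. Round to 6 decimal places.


Answer: Vega = 31.716853

Derivation:
d1 = -0.1819546096; d2 = -0.5496501359
phi(d1) = 0.3923926536; exp(-qT) = 1.0000000000; exp(-rT) = 0.9970044955
Vega = S * exp(-qT) * phi(d1) * sqrt(T) = 114.3100 * 1.0000000000 * 0.3923926536 * 0.7071067812 = 31.716853


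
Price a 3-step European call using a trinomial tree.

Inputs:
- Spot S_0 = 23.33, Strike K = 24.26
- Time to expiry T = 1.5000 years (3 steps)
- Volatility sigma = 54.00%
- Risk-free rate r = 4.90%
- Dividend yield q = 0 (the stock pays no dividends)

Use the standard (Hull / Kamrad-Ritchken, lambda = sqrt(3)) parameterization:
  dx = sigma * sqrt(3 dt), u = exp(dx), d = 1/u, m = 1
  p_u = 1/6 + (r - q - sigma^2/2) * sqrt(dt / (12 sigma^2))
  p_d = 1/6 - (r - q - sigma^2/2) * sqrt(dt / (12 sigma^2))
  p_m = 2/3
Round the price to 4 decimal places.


dt = T/N = 0.500000; dx = sigma*sqrt(3*dt) = 0.661362
u = exp(dx) = 1.937430; d = 1/u = 0.516148
p_u = 0.130076, p_m = 0.666667, p_d = 0.203258
Discount per step: exp(-r*dt) = 0.975798
Stock lattice S(k, j) with j the centered position index:
  k=0: S(0,+0) = 23.3300
  k=1: S(1,-1) = 12.0417; S(1,+0) = 23.3300; S(1,+1) = 45.2002
  k=2: S(2,-2) = 6.2153; S(2,-1) = 12.0417; S(2,+0) = 23.3300; S(2,+1) = 45.2002; S(2,+2) = 87.5723
  k=3: S(3,-3) = 3.2080; S(3,-2) = 6.2153; S(3,-1) = 12.0417; S(3,+0) = 23.3300; S(3,+1) = 45.2002; S(3,+2) = 87.5723; S(3,+3) = 169.6651
Terminal payoffs V(N, j) = max(S_T - K, 0):
  V(3,-3) = 0.000000; V(3,-2) = 0.000000; V(3,-1) = 0.000000; V(3,+0) = 0.000000; V(3,+1) = 20.940236; V(3,+2) = 63.312283; V(3,+3) = 145.405148
Backward induction: V(k, j) = exp(-r*dt) * [p_u * V(k+1, j+1) + p_m * V(k+1, j) + p_d * V(k+1, j-1)]
  V(2,-2) = exp(-r*dt) * [p_u*0.000000 + p_m*0.000000 + p_d*0.000000] = 0.000000
  V(2,-1) = exp(-r*dt) * [p_u*0.000000 + p_m*0.000000 + p_d*0.000000] = 0.000000
  V(2,+0) = exp(-r*dt) * [p_u*20.940236 + p_m*0.000000 + p_d*0.000000] = 2.657890
  V(2,+1) = exp(-r*dt) * [p_u*63.312283 + p_m*20.940236 + p_d*0.000000] = 21.658353
  V(2,+2) = exp(-r*dt) * [p_u*145.405148 + p_m*63.312283 + p_d*20.940236] = 63.795805
  V(1,-1) = exp(-r*dt) * [p_u*2.657890 + p_m*0.000000 + p_d*0.000000] = 0.337359
  V(1,+0) = exp(-r*dt) * [p_u*21.658353 + p_m*2.657890 + p_d*0.000000] = 4.478080
  V(1,+1) = exp(-r*dt) * [p_u*63.795805 + p_m*21.658353 + p_d*2.657890] = 22.714044
  V(0,+0) = exp(-r*dt) * [p_u*22.714044 + p_m*4.478080 + p_d*0.337359] = 5.863079

Answer: Price = V(0,0) = 5.8631


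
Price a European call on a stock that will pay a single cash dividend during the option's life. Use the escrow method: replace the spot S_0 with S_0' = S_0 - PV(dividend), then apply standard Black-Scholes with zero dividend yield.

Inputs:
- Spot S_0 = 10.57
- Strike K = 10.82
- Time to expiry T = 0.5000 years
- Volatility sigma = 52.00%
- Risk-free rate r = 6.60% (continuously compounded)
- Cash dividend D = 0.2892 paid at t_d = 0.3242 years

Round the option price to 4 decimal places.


Answer: Price = 1.4246

Derivation:
PV(D) = D * exp(-r * t_d) = 0.2892 * 0.97883010 = 0.28307766
S_0' = S_0 - PV(D) = 10.5700 - 0.28307766 = 10.28692234
d1 = (ln(S_0'/K) + (r + sigma^2/2)*T) / (sigma*sqrt(T)) = 0.13619186
d2 = d1 - sigma*sqrt(T) = -0.23150366
exp(-rT) = 0.96753856
N(d1) = 0.55416520; N(d2) = 0.40846177
C = S_0' * N(d1) - K * exp(-rT) * N(d2) = 10.28692234 * 0.55416520 - 10.8200 * 0.96753856 * 0.40846177 = 1.4246
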